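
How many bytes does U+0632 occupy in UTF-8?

2

U+0632 = 0x632. UTF-8 uses 1 byte below 0x80, 2 below 0x800, 3 below 0x10000, 4 up to 0x10FFFF. 0x632 is in U+0080–U+07FF → 2 bytes.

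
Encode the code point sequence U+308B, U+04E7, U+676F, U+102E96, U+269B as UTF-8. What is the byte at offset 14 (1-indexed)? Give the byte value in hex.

1-indexed offset 14 is 0-indexed offset 13.
U+308B → 3-byte form E3 82 8B at offsets 0–2.
U+04E7 → 2-byte form D3 A7 at offsets 3–4.
U+676F → 3-byte form E6 9D AF at offsets 5–7.
U+102E96 → 4-byte form F4 82 BA 96 at offsets 8–11.
U+269B → 3-byte form E2 9A 9B at offsets 12–14.
Offset 13 falls in char 5's range; it's byte 2 of E2 9A 9B = 0x9A.

0x9A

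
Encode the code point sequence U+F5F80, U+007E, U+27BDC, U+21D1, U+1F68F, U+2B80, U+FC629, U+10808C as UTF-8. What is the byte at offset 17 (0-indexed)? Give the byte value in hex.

0xAE

U+F5F80 → 4-byte form F3 B5 BE 80 at offsets 0–3.
U+007E → 1-byte form 7E at offsets 4–4.
U+27BDC → 4-byte form F0 A7 AF 9C at offsets 5–8.
U+21D1 → 3-byte form E2 87 91 at offsets 9–11.
U+1F68F → 4-byte form F0 9F 9A 8F at offsets 12–15.
U+2B80 → 3-byte form E2 AE 80 at offsets 16–18.
Offset 17 falls in char 6's range; it's byte 2 of E2 AE 80 = 0xAE.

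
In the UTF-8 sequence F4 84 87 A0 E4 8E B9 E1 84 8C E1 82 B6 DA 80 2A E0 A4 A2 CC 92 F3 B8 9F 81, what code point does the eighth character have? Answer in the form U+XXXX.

Offset 0: leading byte 0xF4 = 11110100 → 4-byte char #1 = F4 84 87 A0.
Offset 4: leading byte 0xE4 = 11100100 → 3-byte char #2 = E4 8E B9.
Offset 7: leading byte 0xE1 = 11100001 → 3-byte char #3 = E1 84 8C.
Offset 10: leading byte 0xE1 = 11100001 → 3-byte char #4 = E1 82 B6.
Offset 13: leading byte 0xDA = 11011010 → 2-byte char #5 = DA 80.
Offset 15: leading byte 0x2A = 00101010 → 1-byte char #6 = 2A.
Offset 16: leading byte 0xE0 = 11100000 → 3-byte char #7 = E0 A4 A2.
Offset 19: leading byte 0xCC = 11001100 → 2-byte char #8 = CC 92.
Leading byte 0xCC = 11001100 matches 110xxxxx → 2-byte sequence.
Byte 1: 0xCC = 11001100, payload 01100 (5 bits).
Byte 2: 0x92 = 10010010 (10xxxxxx ✓), payload 010010.
Concatenate: 01100010010 = 0x312 (11 bits → U+0312).

U+0312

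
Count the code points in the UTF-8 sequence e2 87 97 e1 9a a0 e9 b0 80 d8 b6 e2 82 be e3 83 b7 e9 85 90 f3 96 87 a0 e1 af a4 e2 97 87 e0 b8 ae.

Byte at offset 0: 0xE2 = 11100010 → 3-byte char (#1). Advance 3.
Byte at offset 3: 0xE1 = 11100001 → 3-byte char (#2). Advance 3.
Byte at offset 6: 0xE9 = 11101001 → 3-byte char (#3). Advance 3.
Byte at offset 9: 0xD8 = 11011000 → 2-byte char (#4). Advance 2.
Byte at offset 11: 0xE2 = 11100010 → 3-byte char (#5). Advance 3.
Byte at offset 14: 0xE3 = 11100011 → 3-byte char (#6). Advance 3.
Byte at offset 17: 0xE9 = 11101001 → 3-byte char (#7). Advance 3.
Byte at offset 20: 0xF3 = 11110011 → 4-byte char (#8). Advance 4.
Byte at offset 24: 0xE1 = 11100001 → 3-byte char (#9). Advance 3.
Byte at offset 27: 0xE2 = 11100010 → 3-byte char (#10). Advance 3.
Byte at offset 30: 0xE0 = 11100000 → 3-byte char (#11). Advance 3.
Reached end at offset 33 after 11 code points.

11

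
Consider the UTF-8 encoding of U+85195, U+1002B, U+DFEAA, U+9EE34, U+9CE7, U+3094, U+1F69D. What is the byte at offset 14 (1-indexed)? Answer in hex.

1-indexed offset 14 is 0-indexed offset 13.
U+85195 → 4-byte form F2 85 86 95 at offsets 0–3.
U+1002B → 4-byte form F0 90 80 AB at offsets 4–7.
U+DFEAA → 4-byte form F3 9F BA AA at offsets 8–11.
U+9EE34 → 4-byte form F2 9E B8 B4 at offsets 12–15.
Offset 13 falls in char 4's range; it's byte 2 of F2 9E B8 B4 = 0x9E.

0x9E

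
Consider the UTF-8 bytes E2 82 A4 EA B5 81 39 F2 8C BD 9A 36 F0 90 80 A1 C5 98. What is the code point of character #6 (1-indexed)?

U+10021

Offset 0: leading byte 0xE2 = 11100010 → 3-byte char #1 = E2 82 A4.
Offset 3: leading byte 0xEA = 11101010 → 3-byte char #2 = EA B5 81.
Offset 6: leading byte 0x39 = 00111001 → 1-byte char #3 = 39.
Offset 7: leading byte 0xF2 = 11110010 → 4-byte char #4 = F2 8C BD 9A.
Offset 11: leading byte 0x36 = 00110110 → 1-byte char #5 = 36.
Offset 12: leading byte 0xF0 = 11110000 → 4-byte char #6 = F0 90 80 A1.
Leading byte 0xF0 = 11110000 matches 11110xxx → 4-byte sequence.
Byte 1: 0xF0 = 11110000, payload 000 (3 bits).
Byte 2: 0x90 = 10010000 (10xxxxxx ✓), payload 010000.
Byte 3: 0x80 = 10000000 (10xxxxxx ✓), payload 000000.
Byte 4: 0xA1 = 10100001 (10xxxxxx ✓), payload 100001.
Concatenate: 000010000000000100001 = 0x10021 (21 bits → U+10021).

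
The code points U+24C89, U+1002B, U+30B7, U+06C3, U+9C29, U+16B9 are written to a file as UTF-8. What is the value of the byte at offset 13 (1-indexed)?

0x83

1-indexed offset 13 is 0-indexed offset 12.
U+24C89 → 4-byte form F0 A4 B2 89 at offsets 0–3.
U+1002B → 4-byte form F0 90 80 AB at offsets 4–7.
U+30B7 → 3-byte form E3 82 B7 at offsets 8–10.
U+06C3 → 2-byte form DB 83 at offsets 11–12.
Offset 12 falls in char 4's range; it's byte 2 of DB 83 = 0x83.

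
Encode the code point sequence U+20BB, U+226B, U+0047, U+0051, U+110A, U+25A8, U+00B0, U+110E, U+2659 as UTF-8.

U+20BB: 3-byte form → E2 82 BB.
U+226B: 3-byte form → E2 89 AB.
U+0047: 1-byte form → 47.
U+0051: 1-byte form → 51.
U+110A: 3-byte form → E1 84 8A.
U+25A8: 3-byte form → E2 96 A8.
U+00B0: 2-byte form → C2 B0.
U+110E: 3-byte form → E1 84 8E.
U+2659: 3-byte form → E2 99 99.
Concatenated (22 bytes): E2 82 BB E2 89 AB 47 51 E1 84 8A E2 96 A8 C2 B0 E1 84 8E E2 99 99.

E2 82 BB E2 89 AB 47 51 E1 84 8A E2 96 A8 C2 B0 E1 84 8E E2 99 99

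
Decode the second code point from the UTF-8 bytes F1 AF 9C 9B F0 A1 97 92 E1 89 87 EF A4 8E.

Offset 0: leading byte 0xF1 = 11110001 → 4-byte char #1 = F1 AF 9C 9B.
Offset 4: leading byte 0xF0 = 11110000 → 4-byte char #2 = F0 A1 97 92.
Leading byte 0xF0 = 11110000 matches 11110xxx → 4-byte sequence.
Byte 1: 0xF0 = 11110000, payload 000 (3 bits).
Byte 2: 0xA1 = 10100001 (10xxxxxx ✓), payload 100001.
Byte 3: 0x97 = 10010111 (10xxxxxx ✓), payload 010111.
Byte 4: 0x92 = 10010010 (10xxxxxx ✓), payload 010010.
Concatenate: 000100001010111010010 = 0x215D2 (21 bits → U+215D2).

U+215D2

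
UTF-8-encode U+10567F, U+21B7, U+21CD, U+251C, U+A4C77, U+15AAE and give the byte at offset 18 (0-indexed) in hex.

U+10567F → 4-byte form F4 85 99 BF at offsets 0–3.
U+21B7 → 3-byte form E2 86 B7 at offsets 4–6.
U+21CD → 3-byte form E2 87 8D at offsets 7–9.
U+251C → 3-byte form E2 94 9C at offsets 10–12.
U+A4C77 → 4-byte form F2 A4 B1 B7 at offsets 13–16.
U+15AAE → 4-byte form F0 95 AA AE at offsets 17–20.
Offset 18 falls in char 6's range; it's byte 2 of F0 95 AA AE = 0x95.

0x95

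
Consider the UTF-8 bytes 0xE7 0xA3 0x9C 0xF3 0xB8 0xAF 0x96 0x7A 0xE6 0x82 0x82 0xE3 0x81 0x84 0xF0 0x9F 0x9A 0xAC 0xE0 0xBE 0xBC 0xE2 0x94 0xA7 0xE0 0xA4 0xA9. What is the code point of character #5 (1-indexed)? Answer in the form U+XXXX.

Offset 0: leading byte 0xE7 = 11100111 → 3-byte char #1 = E7 A3 9C.
Offset 3: leading byte 0xF3 = 11110011 → 4-byte char #2 = F3 B8 AF 96.
Offset 7: leading byte 0x7A = 01111010 → 1-byte char #3 = 7A.
Offset 8: leading byte 0xE6 = 11100110 → 3-byte char #4 = E6 82 82.
Offset 11: leading byte 0xE3 = 11100011 → 3-byte char #5 = E3 81 84.
Leading byte 0xE3 = 11100011 matches 1110xxxx → 3-byte sequence.
Byte 1: 0xE3 = 11100011, payload 0011 (4 bits).
Byte 2: 0x81 = 10000001 (10xxxxxx ✓), payload 000001.
Byte 3: 0x84 = 10000100 (10xxxxxx ✓), payload 000100.
Concatenate: 0011000001000100 = 0x3044 (16 bits → U+3044).

U+3044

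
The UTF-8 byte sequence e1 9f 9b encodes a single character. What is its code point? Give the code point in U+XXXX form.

Leading byte 0xE1 = 11100001 matches 1110xxxx → 3-byte sequence.
Byte 1: 0xE1 = 11100001, payload 0001 (4 bits).
Byte 2: 0x9F = 10011111 (10xxxxxx ✓), payload 011111.
Byte 3: 0x9B = 10011011 (10xxxxxx ✓), payload 011011.
Concatenate: 0001011111011011 = 0x17DB (16 bits → U+17DB).

U+17DB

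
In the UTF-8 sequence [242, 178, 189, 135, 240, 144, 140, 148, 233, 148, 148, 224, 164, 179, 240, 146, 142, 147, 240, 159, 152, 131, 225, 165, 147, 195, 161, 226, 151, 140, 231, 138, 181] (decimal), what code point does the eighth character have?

U+00E1

Offset 0: leading byte 0xF2 = 11110010 → 4-byte char #1 = F2 B2 BD 87.
Offset 4: leading byte 0xF0 = 11110000 → 4-byte char #2 = F0 90 8C 94.
Offset 8: leading byte 0xE9 = 11101001 → 3-byte char #3 = E9 94 94.
Offset 11: leading byte 0xE0 = 11100000 → 3-byte char #4 = E0 A4 B3.
Offset 14: leading byte 0xF0 = 11110000 → 4-byte char #5 = F0 92 8E 93.
Offset 18: leading byte 0xF0 = 11110000 → 4-byte char #6 = F0 9F 98 83.
Offset 22: leading byte 0xE1 = 11100001 → 3-byte char #7 = E1 A5 93.
Offset 25: leading byte 0xC3 = 11000011 → 2-byte char #8 = C3 A1.
Leading byte 0xC3 = 11000011 matches 110xxxxx → 2-byte sequence.
Byte 1: 0xC3 = 11000011, payload 00011 (5 bits).
Byte 2: 0xA1 = 10100001 (10xxxxxx ✓), payload 100001.
Concatenate: 00011100001 = 0xE1 (11 bits → U+00E1).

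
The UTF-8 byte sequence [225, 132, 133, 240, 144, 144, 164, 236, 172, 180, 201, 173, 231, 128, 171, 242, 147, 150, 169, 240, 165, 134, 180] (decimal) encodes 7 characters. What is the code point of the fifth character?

Offset 0: leading byte 0xE1 = 11100001 → 3-byte char #1 = E1 84 85.
Offset 3: leading byte 0xF0 = 11110000 → 4-byte char #2 = F0 90 90 A4.
Offset 7: leading byte 0xEC = 11101100 → 3-byte char #3 = EC AC B4.
Offset 10: leading byte 0xC9 = 11001001 → 2-byte char #4 = C9 AD.
Offset 12: leading byte 0xE7 = 11100111 → 3-byte char #5 = E7 80 AB.
Leading byte 0xE7 = 11100111 matches 1110xxxx → 3-byte sequence.
Byte 1: 0xE7 = 11100111, payload 0111 (4 bits).
Byte 2: 0x80 = 10000000 (10xxxxxx ✓), payload 000000.
Byte 3: 0xAB = 10101011 (10xxxxxx ✓), payload 101011.
Concatenate: 0111000000101011 = 0x702B (16 bits → U+702B).

U+702B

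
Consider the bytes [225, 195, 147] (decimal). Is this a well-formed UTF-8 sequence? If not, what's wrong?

Leading byte 0xE1 = 11100001 → 3-byte form.
Byte 2 is 0xC3 = 11000011, which is not 10xxxxxx — expected a continuation byte.

invalid (non-continuation byte where continuation expected)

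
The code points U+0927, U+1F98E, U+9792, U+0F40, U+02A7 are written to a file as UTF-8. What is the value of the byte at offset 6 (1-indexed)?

1-indexed offset 6 is 0-indexed offset 5.
U+0927 → 3-byte form E0 A4 A7 at offsets 0–2.
U+1F98E → 4-byte form F0 9F A6 8E at offsets 3–6.
Offset 5 falls in char 2's range; it's byte 3 of F0 9F A6 8E = 0xA6.

0xA6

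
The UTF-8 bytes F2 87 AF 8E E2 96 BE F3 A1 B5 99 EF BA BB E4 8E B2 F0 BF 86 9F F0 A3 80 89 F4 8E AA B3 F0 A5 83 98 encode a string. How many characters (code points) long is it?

Byte at offset 0: 0xF2 = 11110010 → 4-byte char (#1). Advance 4.
Byte at offset 4: 0xE2 = 11100010 → 3-byte char (#2). Advance 3.
Byte at offset 7: 0xF3 = 11110011 → 4-byte char (#3). Advance 4.
Byte at offset 11: 0xEF = 11101111 → 3-byte char (#4). Advance 3.
Byte at offset 14: 0xE4 = 11100100 → 3-byte char (#5). Advance 3.
Byte at offset 17: 0xF0 = 11110000 → 4-byte char (#6). Advance 4.
Byte at offset 21: 0xF0 = 11110000 → 4-byte char (#7). Advance 4.
Byte at offset 25: 0xF4 = 11110100 → 4-byte char (#8). Advance 4.
Byte at offset 29: 0xF0 = 11110000 → 4-byte char (#9). Advance 4.
Reached end at offset 33 after 9 code points.

9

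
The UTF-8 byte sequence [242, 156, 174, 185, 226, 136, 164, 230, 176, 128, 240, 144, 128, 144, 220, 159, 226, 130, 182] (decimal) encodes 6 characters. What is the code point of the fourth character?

U+10010

Offset 0: leading byte 0xF2 = 11110010 → 4-byte char #1 = F2 9C AE B9.
Offset 4: leading byte 0xE2 = 11100010 → 3-byte char #2 = E2 88 A4.
Offset 7: leading byte 0xE6 = 11100110 → 3-byte char #3 = E6 B0 80.
Offset 10: leading byte 0xF0 = 11110000 → 4-byte char #4 = F0 90 80 90.
Leading byte 0xF0 = 11110000 matches 11110xxx → 4-byte sequence.
Byte 1: 0xF0 = 11110000, payload 000 (3 bits).
Byte 2: 0x90 = 10010000 (10xxxxxx ✓), payload 010000.
Byte 3: 0x80 = 10000000 (10xxxxxx ✓), payload 000000.
Byte 4: 0x90 = 10010000 (10xxxxxx ✓), payload 010000.
Concatenate: 000010000000000010000 = 0x10010 (21 bits → U+10010).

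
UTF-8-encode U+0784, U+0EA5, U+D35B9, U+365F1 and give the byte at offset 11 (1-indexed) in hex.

1-indexed offset 11 is 0-indexed offset 10.
U+0784 → 2-byte form DE 84 at offsets 0–1.
U+0EA5 → 3-byte form E0 BA A5 at offsets 2–4.
U+D35B9 → 4-byte form F3 93 96 B9 at offsets 5–8.
U+365F1 → 4-byte form F0 B6 97 B1 at offsets 9–12.
Offset 10 falls in char 4's range; it's byte 2 of F0 B6 97 B1 = 0xB6.

0xB6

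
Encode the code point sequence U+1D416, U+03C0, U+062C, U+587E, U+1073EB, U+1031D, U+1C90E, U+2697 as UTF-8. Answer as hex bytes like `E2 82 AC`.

U+1D416: 4-byte form → F0 9D 90 96.
U+03C0: 2-byte form → CF 80.
U+062C: 2-byte form → D8 AC.
U+587E: 3-byte form → E5 A1 BE.
U+1073EB: 4-byte form → F4 87 8F AB.
U+1031D: 4-byte form → F0 90 8C 9D.
U+1C90E: 4-byte form → F0 9C A4 8E.
U+2697: 3-byte form → E2 9A 97.
Concatenated (26 bytes): F0 9D 90 96 CF 80 D8 AC E5 A1 BE F4 87 8F AB F0 90 8C 9D F0 9C A4 8E E2 9A 97.

F0 9D 90 96 CF 80 D8 AC E5 A1 BE F4 87 8F AB F0 90 8C 9D F0 9C A4 8E E2 9A 97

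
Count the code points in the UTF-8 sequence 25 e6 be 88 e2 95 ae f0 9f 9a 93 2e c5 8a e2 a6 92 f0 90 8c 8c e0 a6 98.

9

Byte at offset 0: 0x25 = 00100101 → 1-byte char (#1). Advance 1.
Byte at offset 1: 0xE6 = 11100110 → 3-byte char (#2). Advance 3.
Byte at offset 4: 0xE2 = 11100010 → 3-byte char (#3). Advance 3.
Byte at offset 7: 0xF0 = 11110000 → 4-byte char (#4). Advance 4.
Byte at offset 11: 0x2E = 00101110 → 1-byte char (#5). Advance 1.
Byte at offset 12: 0xC5 = 11000101 → 2-byte char (#6). Advance 2.
Byte at offset 14: 0xE2 = 11100010 → 3-byte char (#7). Advance 3.
Byte at offset 17: 0xF0 = 11110000 → 4-byte char (#8). Advance 4.
Byte at offset 21: 0xE0 = 11100000 → 3-byte char (#9). Advance 3.
Reached end at offset 24 after 9 code points.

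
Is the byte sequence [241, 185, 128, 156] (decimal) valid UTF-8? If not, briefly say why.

valid

Leading byte 0xF1 = 11110001 → 4-byte form.
Continuation bytes 0xB9=10111001, 0x80=10000000, 0x9C=10011100 all match 10xxxxxx.
Decoded value 0x7901C is ≥ 0x10000 (shortest form) and not a surrogate.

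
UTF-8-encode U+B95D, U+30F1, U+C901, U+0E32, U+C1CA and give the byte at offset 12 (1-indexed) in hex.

1-indexed offset 12 is 0-indexed offset 11.
U+B95D → 3-byte form EB A5 9D at offsets 0–2.
U+30F1 → 3-byte form E3 83 B1 at offsets 3–5.
U+C901 → 3-byte form EC A4 81 at offsets 6–8.
U+0E32 → 3-byte form E0 B8 B2 at offsets 9–11.
Offset 11 falls in char 4's range; it's byte 3 of E0 B8 B2 = 0xB2.

0xB2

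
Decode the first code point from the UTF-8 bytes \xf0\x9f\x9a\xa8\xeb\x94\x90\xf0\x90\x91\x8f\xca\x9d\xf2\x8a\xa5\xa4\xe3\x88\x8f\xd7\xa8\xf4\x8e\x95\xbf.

U+1F6A8

Offset 0: leading byte 0xF0 = 11110000 → 4-byte char #1 = F0 9F 9A A8.
Leading byte 0xF0 = 11110000 matches 11110xxx → 4-byte sequence.
Byte 1: 0xF0 = 11110000, payload 000 (3 bits).
Byte 2: 0x9F = 10011111 (10xxxxxx ✓), payload 011111.
Byte 3: 0x9A = 10011010 (10xxxxxx ✓), payload 011010.
Byte 4: 0xA8 = 10101000 (10xxxxxx ✓), payload 101000.
Concatenate: 000011111011010101000 = 0x1F6A8 (21 bits → U+1F6A8).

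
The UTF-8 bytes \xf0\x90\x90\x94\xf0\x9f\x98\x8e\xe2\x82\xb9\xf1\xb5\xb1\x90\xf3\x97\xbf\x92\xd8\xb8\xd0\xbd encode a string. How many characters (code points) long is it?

7

Byte at offset 0: 0xF0 = 11110000 → 4-byte char (#1). Advance 4.
Byte at offset 4: 0xF0 = 11110000 → 4-byte char (#2). Advance 4.
Byte at offset 8: 0xE2 = 11100010 → 3-byte char (#3). Advance 3.
Byte at offset 11: 0xF1 = 11110001 → 4-byte char (#4). Advance 4.
Byte at offset 15: 0xF3 = 11110011 → 4-byte char (#5). Advance 4.
Byte at offset 19: 0xD8 = 11011000 → 2-byte char (#6). Advance 2.
Byte at offset 21: 0xD0 = 11010000 → 2-byte char (#7). Advance 2.
Reached end at offset 23 after 7 code points.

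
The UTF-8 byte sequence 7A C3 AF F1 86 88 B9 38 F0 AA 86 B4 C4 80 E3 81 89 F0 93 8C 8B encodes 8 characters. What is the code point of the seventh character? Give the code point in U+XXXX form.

Offset 0: leading byte 0x7A = 01111010 → 1-byte char #1 = 7A.
Offset 1: leading byte 0xC3 = 11000011 → 2-byte char #2 = C3 AF.
Offset 3: leading byte 0xF1 = 11110001 → 4-byte char #3 = F1 86 88 B9.
Offset 7: leading byte 0x38 = 00111000 → 1-byte char #4 = 38.
Offset 8: leading byte 0xF0 = 11110000 → 4-byte char #5 = F0 AA 86 B4.
Offset 12: leading byte 0xC4 = 11000100 → 2-byte char #6 = C4 80.
Offset 14: leading byte 0xE3 = 11100011 → 3-byte char #7 = E3 81 89.
Leading byte 0xE3 = 11100011 matches 1110xxxx → 3-byte sequence.
Byte 1: 0xE3 = 11100011, payload 0011 (4 bits).
Byte 2: 0x81 = 10000001 (10xxxxxx ✓), payload 000001.
Byte 3: 0x89 = 10001001 (10xxxxxx ✓), payload 001001.
Concatenate: 0011000001001001 = 0x3049 (16 bits → U+3049).

U+3049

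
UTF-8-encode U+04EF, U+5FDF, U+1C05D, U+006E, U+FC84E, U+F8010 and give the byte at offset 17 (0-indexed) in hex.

0x90

U+04EF → 2-byte form D3 AF at offsets 0–1.
U+5FDF → 3-byte form E5 BF 9F at offsets 2–4.
U+1C05D → 4-byte form F0 9C 81 9D at offsets 5–8.
U+006E → 1-byte form 6E at offsets 9–9.
U+FC84E → 4-byte form F3 BC A1 8E at offsets 10–13.
U+F8010 → 4-byte form F3 B8 80 90 at offsets 14–17.
Offset 17 falls in char 6's range; it's byte 4 of F3 B8 80 90 = 0x90.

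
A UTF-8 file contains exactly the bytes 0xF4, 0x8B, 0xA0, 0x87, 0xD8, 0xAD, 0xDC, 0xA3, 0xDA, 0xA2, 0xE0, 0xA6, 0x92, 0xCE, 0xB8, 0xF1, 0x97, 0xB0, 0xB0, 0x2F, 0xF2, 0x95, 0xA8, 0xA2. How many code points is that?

Byte at offset 0: 0xF4 = 11110100 → 4-byte char (#1). Advance 4.
Byte at offset 4: 0xD8 = 11011000 → 2-byte char (#2). Advance 2.
Byte at offset 6: 0xDC = 11011100 → 2-byte char (#3). Advance 2.
Byte at offset 8: 0xDA = 11011010 → 2-byte char (#4). Advance 2.
Byte at offset 10: 0xE0 = 11100000 → 3-byte char (#5). Advance 3.
Byte at offset 13: 0xCE = 11001110 → 2-byte char (#6). Advance 2.
Byte at offset 15: 0xF1 = 11110001 → 4-byte char (#7). Advance 4.
Byte at offset 19: 0x2F = 00101111 → 1-byte char (#8). Advance 1.
Byte at offset 20: 0xF2 = 11110010 → 4-byte char (#9). Advance 4.
Reached end at offset 24 after 9 code points.

9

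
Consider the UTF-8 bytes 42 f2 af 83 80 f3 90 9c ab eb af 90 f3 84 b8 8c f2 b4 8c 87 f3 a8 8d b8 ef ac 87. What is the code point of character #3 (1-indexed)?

U+D072B

Offset 0: leading byte 0x42 = 01000010 → 1-byte char #1 = 42.
Offset 1: leading byte 0xF2 = 11110010 → 4-byte char #2 = F2 AF 83 80.
Offset 5: leading byte 0xF3 = 11110011 → 4-byte char #3 = F3 90 9C AB.
Leading byte 0xF3 = 11110011 matches 11110xxx → 4-byte sequence.
Byte 1: 0xF3 = 11110011, payload 011 (3 bits).
Byte 2: 0x90 = 10010000 (10xxxxxx ✓), payload 010000.
Byte 3: 0x9C = 10011100 (10xxxxxx ✓), payload 011100.
Byte 4: 0xAB = 10101011 (10xxxxxx ✓), payload 101011.
Concatenate: 011010000011100101011 = 0xD072B (21 bits → U+D072B).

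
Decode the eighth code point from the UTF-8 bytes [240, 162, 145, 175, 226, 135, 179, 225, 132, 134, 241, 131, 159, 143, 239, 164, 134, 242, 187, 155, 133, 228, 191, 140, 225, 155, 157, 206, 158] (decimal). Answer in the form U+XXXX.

U+16DD

Offset 0: leading byte 0xF0 = 11110000 → 4-byte char #1 = F0 A2 91 AF.
Offset 4: leading byte 0xE2 = 11100010 → 3-byte char #2 = E2 87 B3.
Offset 7: leading byte 0xE1 = 11100001 → 3-byte char #3 = E1 84 86.
Offset 10: leading byte 0xF1 = 11110001 → 4-byte char #4 = F1 83 9F 8F.
Offset 14: leading byte 0xEF = 11101111 → 3-byte char #5 = EF A4 86.
Offset 17: leading byte 0xF2 = 11110010 → 4-byte char #6 = F2 BB 9B 85.
Offset 21: leading byte 0xE4 = 11100100 → 3-byte char #7 = E4 BF 8C.
Offset 24: leading byte 0xE1 = 11100001 → 3-byte char #8 = E1 9B 9D.
Leading byte 0xE1 = 11100001 matches 1110xxxx → 3-byte sequence.
Byte 1: 0xE1 = 11100001, payload 0001 (4 bits).
Byte 2: 0x9B = 10011011 (10xxxxxx ✓), payload 011011.
Byte 3: 0x9D = 10011101 (10xxxxxx ✓), payload 011101.
Concatenate: 0001011011011101 = 0x16DD (16 bits → U+16DD).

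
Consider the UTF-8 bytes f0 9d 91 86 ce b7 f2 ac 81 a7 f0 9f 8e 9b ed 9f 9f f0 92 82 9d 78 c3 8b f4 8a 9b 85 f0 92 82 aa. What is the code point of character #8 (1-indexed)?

U+00CB

Offset 0: leading byte 0xF0 = 11110000 → 4-byte char #1 = F0 9D 91 86.
Offset 4: leading byte 0xCE = 11001110 → 2-byte char #2 = CE B7.
Offset 6: leading byte 0xF2 = 11110010 → 4-byte char #3 = F2 AC 81 A7.
Offset 10: leading byte 0xF0 = 11110000 → 4-byte char #4 = F0 9F 8E 9B.
Offset 14: leading byte 0xED = 11101101 → 3-byte char #5 = ED 9F 9F.
Offset 17: leading byte 0xF0 = 11110000 → 4-byte char #6 = F0 92 82 9D.
Offset 21: leading byte 0x78 = 01111000 → 1-byte char #7 = 78.
Offset 22: leading byte 0xC3 = 11000011 → 2-byte char #8 = C3 8B.
Leading byte 0xC3 = 11000011 matches 110xxxxx → 2-byte sequence.
Byte 1: 0xC3 = 11000011, payload 00011 (5 bits).
Byte 2: 0x8B = 10001011 (10xxxxxx ✓), payload 001011.
Concatenate: 00011001011 = 0xCB (11 bits → U+00CB).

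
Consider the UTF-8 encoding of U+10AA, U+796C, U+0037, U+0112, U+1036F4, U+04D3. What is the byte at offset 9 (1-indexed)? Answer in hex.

0x92

1-indexed offset 9 is 0-indexed offset 8.
U+10AA → 3-byte form E1 82 AA at offsets 0–2.
U+796C → 3-byte form E7 A5 AC at offsets 3–5.
U+0037 → 1-byte form 37 at offsets 6–6.
U+0112 → 2-byte form C4 92 at offsets 7–8.
Offset 8 falls in char 4's range; it's byte 2 of C4 92 = 0x92.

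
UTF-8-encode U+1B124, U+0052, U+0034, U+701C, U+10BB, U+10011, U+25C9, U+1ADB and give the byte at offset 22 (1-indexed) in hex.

1-indexed offset 22 is 0-indexed offset 21.
U+1B124 → 4-byte form F0 9B 84 A4 at offsets 0–3.
U+0052 → 1-byte form 52 at offsets 4–4.
U+0034 → 1-byte form 34 at offsets 5–5.
U+701C → 3-byte form E7 80 9C at offsets 6–8.
U+10BB → 3-byte form E1 82 BB at offsets 9–11.
U+10011 → 4-byte form F0 90 80 91 at offsets 12–15.
U+25C9 → 3-byte form E2 97 89 at offsets 16–18.
U+1ADB → 3-byte form E1 AB 9B at offsets 19–21.
Offset 21 falls in char 8's range; it's byte 3 of E1 AB 9B = 0x9B.

0x9B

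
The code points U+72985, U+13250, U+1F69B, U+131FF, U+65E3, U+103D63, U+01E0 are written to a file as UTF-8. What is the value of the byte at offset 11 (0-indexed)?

U+72985 → 4-byte form F1 B2 A6 85 at offsets 0–3.
U+13250 → 4-byte form F0 93 89 90 at offsets 4–7.
U+1F69B → 4-byte form F0 9F 9A 9B at offsets 8–11.
Offset 11 falls in char 3's range; it's byte 4 of F0 9F 9A 9B = 0x9B.

0x9B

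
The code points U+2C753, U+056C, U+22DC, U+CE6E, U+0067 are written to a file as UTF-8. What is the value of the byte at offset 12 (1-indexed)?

1-indexed offset 12 is 0-indexed offset 11.
U+2C753 → 4-byte form F0 AC 9D 93 at offsets 0–3.
U+056C → 2-byte form D5 AC at offsets 4–5.
U+22DC → 3-byte form E2 8B 9C at offsets 6–8.
U+CE6E → 3-byte form EC B9 AE at offsets 9–11.
Offset 11 falls in char 4's range; it's byte 3 of EC B9 AE = 0xAE.

0xAE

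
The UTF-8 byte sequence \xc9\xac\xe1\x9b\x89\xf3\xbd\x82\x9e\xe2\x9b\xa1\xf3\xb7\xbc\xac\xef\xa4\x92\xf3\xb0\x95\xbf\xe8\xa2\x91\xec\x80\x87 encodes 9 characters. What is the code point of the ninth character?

Offset 0: leading byte 0xC9 = 11001001 → 2-byte char #1 = C9 AC.
Offset 2: leading byte 0xE1 = 11100001 → 3-byte char #2 = E1 9B 89.
Offset 5: leading byte 0xF3 = 11110011 → 4-byte char #3 = F3 BD 82 9E.
Offset 9: leading byte 0xE2 = 11100010 → 3-byte char #4 = E2 9B A1.
Offset 12: leading byte 0xF3 = 11110011 → 4-byte char #5 = F3 B7 BC AC.
Offset 16: leading byte 0xEF = 11101111 → 3-byte char #6 = EF A4 92.
Offset 19: leading byte 0xF3 = 11110011 → 4-byte char #7 = F3 B0 95 BF.
Offset 23: leading byte 0xE8 = 11101000 → 3-byte char #8 = E8 A2 91.
Offset 26: leading byte 0xEC = 11101100 → 3-byte char #9 = EC 80 87.
Leading byte 0xEC = 11101100 matches 1110xxxx → 3-byte sequence.
Byte 1: 0xEC = 11101100, payload 1100 (4 bits).
Byte 2: 0x80 = 10000000 (10xxxxxx ✓), payload 000000.
Byte 3: 0x87 = 10000111 (10xxxxxx ✓), payload 000111.
Concatenate: 1100000000000111 = 0xC007 (16 bits → U+C007).

U+C007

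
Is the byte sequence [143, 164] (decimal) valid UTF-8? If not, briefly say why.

invalid (continuation byte with no leading byte)

Byte 0x8F = 10001111 has the form 10xxxxxx — a continuation byte — but there is no preceding leading byte.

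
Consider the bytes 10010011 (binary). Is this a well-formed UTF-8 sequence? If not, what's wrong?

invalid (continuation byte with no leading byte)

Byte 0x93 = 10010011 has the form 10xxxxxx — a continuation byte — but there is no preceding leading byte.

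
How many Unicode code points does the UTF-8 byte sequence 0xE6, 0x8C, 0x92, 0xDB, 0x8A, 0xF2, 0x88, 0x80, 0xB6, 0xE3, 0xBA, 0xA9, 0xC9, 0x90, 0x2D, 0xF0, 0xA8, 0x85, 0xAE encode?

7

Byte at offset 0: 0xE6 = 11100110 → 3-byte char (#1). Advance 3.
Byte at offset 3: 0xDB = 11011011 → 2-byte char (#2). Advance 2.
Byte at offset 5: 0xF2 = 11110010 → 4-byte char (#3). Advance 4.
Byte at offset 9: 0xE3 = 11100011 → 3-byte char (#4). Advance 3.
Byte at offset 12: 0xC9 = 11001001 → 2-byte char (#5). Advance 2.
Byte at offset 14: 0x2D = 00101101 → 1-byte char (#6). Advance 1.
Byte at offset 15: 0xF0 = 11110000 → 4-byte char (#7). Advance 4.
Reached end at offset 19 after 7 code points.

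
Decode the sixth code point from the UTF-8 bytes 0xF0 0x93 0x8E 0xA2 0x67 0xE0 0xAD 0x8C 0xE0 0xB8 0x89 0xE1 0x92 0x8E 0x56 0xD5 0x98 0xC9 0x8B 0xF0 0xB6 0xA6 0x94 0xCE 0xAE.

Offset 0: leading byte 0xF0 = 11110000 → 4-byte char #1 = F0 93 8E A2.
Offset 4: leading byte 0x67 = 01100111 → 1-byte char #2 = 67.
Offset 5: leading byte 0xE0 = 11100000 → 3-byte char #3 = E0 AD 8C.
Offset 8: leading byte 0xE0 = 11100000 → 3-byte char #4 = E0 B8 89.
Offset 11: leading byte 0xE1 = 11100001 → 3-byte char #5 = E1 92 8E.
Offset 14: leading byte 0x56 = 01010110 → 1-byte char #6 = 56.
Leading byte 0x56 = 01010110 matches 0xxxxxxx → 1-byte sequence.
Byte 1: 0x56 = 01010110, payload 1010110 (7 bits).
Concatenate: 1010110 = 0x56 (7 bits → U+0056).

U+0056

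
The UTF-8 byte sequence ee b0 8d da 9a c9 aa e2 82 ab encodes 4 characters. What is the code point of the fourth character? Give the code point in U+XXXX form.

U+20AB

Offset 0: leading byte 0xEE = 11101110 → 3-byte char #1 = EE B0 8D.
Offset 3: leading byte 0xDA = 11011010 → 2-byte char #2 = DA 9A.
Offset 5: leading byte 0xC9 = 11001001 → 2-byte char #3 = C9 AA.
Offset 7: leading byte 0xE2 = 11100010 → 3-byte char #4 = E2 82 AB.
Leading byte 0xE2 = 11100010 matches 1110xxxx → 3-byte sequence.
Byte 1: 0xE2 = 11100010, payload 0010 (4 bits).
Byte 2: 0x82 = 10000010 (10xxxxxx ✓), payload 000010.
Byte 3: 0xAB = 10101011 (10xxxxxx ✓), payload 101011.
Concatenate: 0010000010101011 = 0x20AB (16 bits → U+20AB).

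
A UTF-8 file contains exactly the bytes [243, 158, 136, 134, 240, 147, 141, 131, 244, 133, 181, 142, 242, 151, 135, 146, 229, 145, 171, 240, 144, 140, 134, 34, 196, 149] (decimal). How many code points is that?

Byte at offset 0: 0xF3 = 11110011 → 4-byte char (#1). Advance 4.
Byte at offset 4: 0xF0 = 11110000 → 4-byte char (#2). Advance 4.
Byte at offset 8: 0xF4 = 11110100 → 4-byte char (#3). Advance 4.
Byte at offset 12: 0xF2 = 11110010 → 4-byte char (#4). Advance 4.
Byte at offset 16: 0xE5 = 11100101 → 3-byte char (#5). Advance 3.
Byte at offset 19: 0xF0 = 11110000 → 4-byte char (#6). Advance 4.
Byte at offset 23: 0x22 = 00100010 → 1-byte char (#7). Advance 1.
Byte at offset 24: 0xC4 = 11000100 → 2-byte char (#8). Advance 2.
Reached end at offset 26 after 8 code points.

8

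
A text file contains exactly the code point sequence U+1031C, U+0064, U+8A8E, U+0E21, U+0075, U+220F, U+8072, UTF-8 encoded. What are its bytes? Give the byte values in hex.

U+1031C: 4-byte form → F0 90 8C 9C.
U+0064: 1-byte form → 64.
U+8A8E: 3-byte form → E8 AA 8E.
U+0E21: 3-byte form → E0 B8 A1.
U+0075: 1-byte form → 75.
U+220F: 3-byte form → E2 88 8F.
U+8072: 3-byte form → E8 81 B2.
Concatenated (18 bytes): F0 90 8C 9C 64 E8 AA 8E E0 B8 A1 75 E2 88 8F E8 81 B2.

F0 90 8C 9C 64 E8 AA 8E E0 B8 A1 75 E2 88 8F E8 81 B2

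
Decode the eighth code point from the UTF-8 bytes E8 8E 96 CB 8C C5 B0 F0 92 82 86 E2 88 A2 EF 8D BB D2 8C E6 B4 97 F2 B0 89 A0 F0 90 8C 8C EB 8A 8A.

Offset 0: leading byte 0xE8 = 11101000 → 3-byte char #1 = E8 8E 96.
Offset 3: leading byte 0xCB = 11001011 → 2-byte char #2 = CB 8C.
Offset 5: leading byte 0xC5 = 11000101 → 2-byte char #3 = C5 B0.
Offset 7: leading byte 0xF0 = 11110000 → 4-byte char #4 = F0 92 82 86.
Offset 11: leading byte 0xE2 = 11100010 → 3-byte char #5 = E2 88 A2.
Offset 14: leading byte 0xEF = 11101111 → 3-byte char #6 = EF 8D BB.
Offset 17: leading byte 0xD2 = 11010010 → 2-byte char #7 = D2 8C.
Offset 19: leading byte 0xE6 = 11100110 → 3-byte char #8 = E6 B4 97.
Leading byte 0xE6 = 11100110 matches 1110xxxx → 3-byte sequence.
Byte 1: 0xE6 = 11100110, payload 0110 (4 bits).
Byte 2: 0xB4 = 10110100 (10xxxxxx ✓), payload 110100.
Byte 3: 0x97 = 10010111 (10xxxxxx ✓), payload 010111.
Concatenate: 0110110100010111 = 0x6D17 (16 bits → U+6D17).

U+6D17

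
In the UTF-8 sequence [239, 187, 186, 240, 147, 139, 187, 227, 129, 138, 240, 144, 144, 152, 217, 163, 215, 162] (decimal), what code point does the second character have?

U+132FB

Offset 0: leading byte 0xEF = 11101111 → 3-byte char #1 = EF BB BA.
Offset 3: leading byte 0xF0 = 11110000 → 4-byte char #2 = F0 93 8B BB.
Leading byte 0xF0 = 11110000 matches 11110xxx → 4-byte sequence.
Byte 1: 0xF0 = 11110000, payload 000 (3 bits).
Byte 2: 0x93 = 10010011 (10xxxxxx ✓), payload 010011.
Byte 3: 0x8B = 10001011 (10xxxxxx ✓), payload 001011.
Byte 4: 0xBB = 10111011 (10xxxxxx ✓), payload 111011.
Concatenate: 000010011001011111011 = 0x132FB (21 bits → U+132FB).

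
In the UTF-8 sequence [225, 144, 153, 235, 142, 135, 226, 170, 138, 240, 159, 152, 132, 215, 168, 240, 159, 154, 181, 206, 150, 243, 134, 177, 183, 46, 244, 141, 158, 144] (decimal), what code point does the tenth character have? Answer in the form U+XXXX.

U+10D790

Offset 0: leading byte 0xE1 = 11100001 → 3-byte char #1 = E1 90 99.
Offset 3: leading byte 0xEB = 11101011 → 3-byte char #2 = EB 8E 87.
Offset 6: leading byte 0xE2 = 11100010 → 3-byte char #3 = E2 AA 8A.
Offset 9: leading byte 0xF0 = 11110000 → 4-byte char #4 = F0 9F 98 84.
Offset 13: leading byte 0xD7 = 11010111 → 2-byte char #5 = D7 A8.
Offset 15: leading byte 0xF0 = 11110000 → 4-byte char #6 = F0 9F 9A B5.
Offset 19: leading byte 0xCE = 11001110 → 2-byte char #7 = CE 96.
Offset 21: leading byte 0xF3 = 11110011 → 4-byte char #8 = F3 86 B1 B7.
Offset 25: leading byte 0x2E = 00101110 → 1-byte char #9 = 2E.
Offset 26: leading byte 0xF4 = 11110100 → 4-byte char #10 = F4 8D 9E 90.
Leading byte 0xF4 = 11110100 matches 11110xxx → 4-byte sequence.
Byte 1: 0xF4 = 11110100, payload 100 (3 bits).
Byte 2: 0x8D = 10001101 (10xxxxxx ✓), payload 001101.
Byte 3: 0x9E = 10011110 (10xxxxxx ✓), payload 011110.
Byte 4: 0x90 = 10010000 (10xxxxxx ✓), payload 010000.
Concatenate: 100001101011110010000 = 0x10D790 (21 bits → U+10D790).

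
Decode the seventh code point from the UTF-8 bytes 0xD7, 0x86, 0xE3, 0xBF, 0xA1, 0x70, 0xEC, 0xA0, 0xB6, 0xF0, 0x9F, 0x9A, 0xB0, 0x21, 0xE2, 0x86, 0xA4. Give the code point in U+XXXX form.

Offset 0: leading byte 0xD7 = 11010111 → 2-byte char #1 = D7 86.
Offset 2: leading byte 0xE3 = 11100011 → 3-byte char #2 = E3 BF A1.
Offset 5: leading byte 0x70 = 01110000 → 1-byte char #3 = 70.
Offset 6: leading byte 0xEC = 11101100 → 3-byte char #4 = EC A0 B6.
Offset 9: leading byte 0xF0 = 11110000 → 4-byte char #5 = F0 9F 9A B0.
Offset 13: leading byte 0x21 = 00100001 → 1-byte char #6 = 21.
Offset 14: leading byte 0xE2 = 11100010 → 3-byte char #7 = E2 86 A4.
Leading byte 0xE2 = 11100010 matches 1110xxxx → 3-byte sequence.
Byte 1: 0xE2 = 11100010, payload 0010 (4 bits).
Byte 2: 0x86 = 10000110 (10xxxxxx ✓), payload 000110.
Byte 3: 0xA4 = 10100100 (10xxxxxx ✓), payload 100100.
Concatenate: 0010000110100100 = 0x21A4 (16 bits → U+21A4).

U+21A4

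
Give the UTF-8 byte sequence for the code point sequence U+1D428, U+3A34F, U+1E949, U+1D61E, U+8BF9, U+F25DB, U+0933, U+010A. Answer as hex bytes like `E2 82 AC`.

F0 9D 90 A8 F0 BA 8D 8F F0 9E A5 89 F0 9D 98 9E E8 AF B9 F3 B2 97 9B E0 A4 B3 C4 8A

U+1D428: 4-byte form → F0 9D 90 A8.
U+3A34F: 4-byte form → F0 BA 8D 8F.
U+1E949: 4-byte form → F0 9E A5 89.
U+1D61E: 4-byte form → F0 9D 98 9E.
U+8BF9: 3-byte form → E8 AF B9.
U+F25DB: 4-byte form → F3 B2 97 9B.
U+0933: 3-byte form → E0 A4 B3.
U+010A: 2-byte form → C4 8A.
Concatenated (28 bytes): F0 9D 90 A8 F0 BA 8D 8F F0 9E A5 89 F0 9D 98 9E E8 AF B9 F3 B2 97 9B E0 A4 B3 C4 8A.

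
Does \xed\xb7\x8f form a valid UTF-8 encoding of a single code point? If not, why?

invalid (encodes a surrogate (U+D800–U+DFFF))

Structurally a 3-byte sequence; payload = 0xDDCF.
But 0xDDCF is in U+D800–U+DFFF, the surrogate range. Surrogates are not Unicode scalar values and are forbidden in UTF-8.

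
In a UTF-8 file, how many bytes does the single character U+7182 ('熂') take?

3

U+7182 = 0x7182. UTF-8 uses 1 byte below 0x80, 2 below 0x800, 3 below 0x10000, 4 up to 0x10FFFF. 0x7182 is in U+0800–U+FFFF → 3 bytes.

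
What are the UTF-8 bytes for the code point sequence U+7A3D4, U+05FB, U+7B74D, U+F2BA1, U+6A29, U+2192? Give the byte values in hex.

U+7A3D4: 4-byte form → F1 BA 8F 94.
U+05FB: 2-byte form → D7 BB.
U+7B74D: 4-byte form → F1 BB 9D 8D.
U+F2BA1: 4-byte form → F3 B2 AE A1.
U+6A29: 3-byte form → E6 A8 A9.
U+2192: 3-byte form → E2 86 92.
Concatenated (20 bytes): F1 BA 8F 94 D7 BB F1 BB 9D 8D F3 B2 AE A1 E6 A8 A9 E2 86 92.

F1 BA 8F 94 D7 BB F1 BB 9D 8D F3 B2 AE A1 E6 A8 A9 E2 86 92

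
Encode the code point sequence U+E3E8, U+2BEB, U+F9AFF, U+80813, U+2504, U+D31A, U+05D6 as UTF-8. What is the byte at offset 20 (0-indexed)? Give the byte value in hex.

U+E3E8 → 3-byte form EE 8F A8 at offsets 0–2.
U+2BEB → 3-byte form E2 AF AB at offsets 3–5.
U+F9AFF → 4-byte form F3 B9 AB BF at offsets 6–9.
U+80813 → 4-byte form F2 80 A0 93 at offsets 10–13.
U+2504 → 3-byte form E2 94 84 at offsets 14–16.
U+D31A → 3-byte form ED 8C 9A at offsets 17–19.
U+05D6 → 2-byte form D7 96 at offsets 20–21.
Offset 20 falls in char 7's range; it's byte 1 of D7 96 = 0xD7.

0xD7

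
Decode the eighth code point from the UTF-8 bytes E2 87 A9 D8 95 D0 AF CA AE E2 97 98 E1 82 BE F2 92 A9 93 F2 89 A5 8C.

Offset 0: leading byte 0xE2 = 11100010 → 3-byte char #1 = E2 87 A9.
Offset 3: leading byte 0xD8 = 11011000 → 2-byte char #2 = D8 95.
Offset 5: leading byte 0xD0 = 11010000 → 2-byte char #3 = D0 AF.
Offset 7: leading byte 0xCA = 11001010 → 2-byte char #4 = CA AE.
Offset 9: leading byte 0xE2 = 11100010 → 3-byte char #5 = E2 97 98.
Offset 12: leading byte 0xE1 = 11100001 → 3-byte char #6 = E1 82 BE.
Offset 15: leading byte 0xF2 = 11110010 → 4-byte char #7 = F2 92 A9 93.
Offset 19: leading byte 0xF2 = 11110010 → 4-byte char #8 = F2 89 A5 8C.
Leading byte 0xF2 = 11110010 matches 11110xxx → 4-byte sequence.
Byte 1: 0xF2 = 11110010, payload 010 (3 bits).
Byte 2: 0x89 = 10001001 (10xxxxxx ✓), payload 001001.
Byte 3: 0xA5 = 10100101 (10xxxxxx ✓), payload 100101.
Byte 4: 0x8C = 10001100 (10xxxxxx ✓), payload 001100.
Concatenate: 010001001100101001100 = 0x8994C (21 bits → U+8994C).

U+8994C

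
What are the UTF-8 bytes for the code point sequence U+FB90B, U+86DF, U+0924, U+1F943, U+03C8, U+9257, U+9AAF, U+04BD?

U+FB90B: 4-byte form → F3 BB A4 8B.
U+86DF: 3-byte form → E8 9B 9F.
U+0924: 3-byte form → E0 A4 A4.
U+1F943: 4-byte form → F0 9F A5 83.
U+03C8: 2-byte form → CF 88.
U+9257: 3-byte form → E9 89 97.
U+9AAF: 3-byte form → E9 AA AF.
U+04BD: 2-byte form → D2 BD.
Concatenated (24 bytes): F3 BB A4 8B E8 9B 9F E0 A4 A4 F0 9F A5 83 CF 88 E9 89 97 E9 AA AF D2 BD.

F3 BB A4 8B E8 9B 9F E0 A4 A4 F0 9F A5 83 CF 88 E9 89 97 E9 AA AF D2 BD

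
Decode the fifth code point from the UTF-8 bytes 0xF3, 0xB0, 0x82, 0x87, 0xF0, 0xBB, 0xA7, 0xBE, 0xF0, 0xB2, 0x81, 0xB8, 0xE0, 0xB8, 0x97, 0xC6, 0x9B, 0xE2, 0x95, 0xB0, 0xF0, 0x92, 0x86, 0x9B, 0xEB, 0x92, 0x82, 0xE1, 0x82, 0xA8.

U+019B

Offset 0: leading byte 0xF3 = 11110011 → 4-byte char #1 = F3 B0 82 87.
Offset 4: leading byte 0xF0 = 11110000 → 4-byte char #2 = F0 BB A7 BE.
Offset 8: leading byte 0xF0 = 11110000 → 4-byte char #3 = F0 B2 81 B8.
Offset 12: leading byte 0xE0 = 11100000 → 3-byte char #4 = E0 B8 97.
Offset 15: leading byte 0xC6 = 11000110 → 2-byte char #5 = C6 9B.
Leading byte 0xC6 = 11000110 matches 110xxxxx → 2-byte sequence.
Byte 1: 0xC6 = 11000110, payload 00110 (5 bits).
Byte 2: 0x9B = 10011011 (10xxxxxx ✓), payload 011011.
Concatenate: 00110011011 = 0x19B (11 bits → U+019B).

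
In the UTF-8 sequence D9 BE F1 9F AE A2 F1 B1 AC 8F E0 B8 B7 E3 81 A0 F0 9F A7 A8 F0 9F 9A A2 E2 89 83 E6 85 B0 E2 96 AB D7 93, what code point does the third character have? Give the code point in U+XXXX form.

Offset 0: leading byte 0xD9 = 11011001 → 2-byte char #1 = D9 BE.
Offset 2: leading byte 0xF1 = 11110001 → 4-byte char #2 = F1 9F AE A2.
Offset 6: leading byte 0xF1 = 11110001 → 4-byte char #3 = F1 B1 AC 8F.
Leading byte 0xF1 = 11110001 matches 11110xxx → 4-byte sequence.
Byte 1: 0xF1 = 11110001, payload 001 (3 bits).
Byte 2: 0xB1 = 10110001 (10xxxxxx ✓), payload 110001.
Byte 3: 0xAC = 10101100 (10xxxxxx ✓), payload 101100.
Byte 4: 0x8F = 10001111 (10xxxxxx ✓), payload 001111.
Concatenate: 001110001101100001111 = 0x71B0F (21 bits → U+71B0F).

U+71B0F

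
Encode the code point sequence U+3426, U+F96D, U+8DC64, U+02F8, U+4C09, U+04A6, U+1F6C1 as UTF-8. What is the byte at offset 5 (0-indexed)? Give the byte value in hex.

U+3426 → 3-byte form E3 90 A6 at offsets 0–2.
U+F96D → 3-byte form EF A5 AD at offsets 3–5.
Offset 5 falls in char 2's range; it's byte 3 of EF A5 AD = 0xAD.

0xAD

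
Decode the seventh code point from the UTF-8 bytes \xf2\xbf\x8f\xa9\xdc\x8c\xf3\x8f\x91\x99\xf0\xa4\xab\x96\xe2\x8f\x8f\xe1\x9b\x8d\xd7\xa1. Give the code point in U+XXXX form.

U+05E1

Offset 0: leading byte 0xF2 = 11110010 → 4-byte char #1 = F2 BF 8F A9.
Offset 4: leading byte 0xDC = 11011100 → 2-byte char #2 = DC 8C.
Offset 6: leading byte 0xF3 = 11110011 → 4-byte char #3 = F3 8F 91 99.
Offset 10: leading byte 0xF0 = 11110000 → 4-byte char #4 = F0 A4 AB 96.
Offset 14: leading byte 0xE2 = 11100010 → 3-byte char #5 = E2 8F 8F.
Offset 17: leading byte 0xE1 = 11100001 → 3-byte char #6 = E1 9B 8D.
Offset 20: leading byte 0xD7 = 11010111 → 2-byte char #7 = D7 A1.
Leading byte 0xD7 = 11010111 matches 110xxxxx → 2-byte sequence.
Byte 1: 0xD7 = 11010111, payload 10111 (5 bits).
Byte 2: 0xA1 = 10100001 (10xxxxxx ✓), payload 100001.
Concatenate: 10111100001 = 0x5E1 (11 bits → U+05E1).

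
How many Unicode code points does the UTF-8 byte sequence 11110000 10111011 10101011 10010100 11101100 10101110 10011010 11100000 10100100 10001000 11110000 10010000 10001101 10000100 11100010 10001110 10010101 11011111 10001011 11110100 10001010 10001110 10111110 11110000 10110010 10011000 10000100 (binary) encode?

Byte at offset 0: 0xF0 = 11110000 → 4-byte char (#1). Advance 4.
Byte at offset 4: 0xEC = 11101100 → 3-byte char (#2). Advance 3.
Byte at offset 7: 0xE0 = 11100000 → 3-byte char (#3). Advance 3.
Byte at offset 10: 0xF0 = 11110000 → 4-byte char (#4). Advance 4.
Byte at offset 14: 0xE2 = 11100010 → 3-byte char (#5). Advance 3.
Byte at offset 17: 0xDF = 11011111 → 2-byte char (#6). Advance 2.
Byte at offset 19: 0xF4 = 11110100 → 4-byte char (#7). Advance 4.
Byte at offset 23: 0xF0 = 11110000 → 4-byte char (#8). Advance 4.
Reached end at offset 27 after 8 code points.

8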